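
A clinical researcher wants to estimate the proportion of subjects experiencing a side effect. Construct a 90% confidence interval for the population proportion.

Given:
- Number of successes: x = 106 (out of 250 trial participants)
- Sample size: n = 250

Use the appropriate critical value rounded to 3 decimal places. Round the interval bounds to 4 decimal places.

Sample proportion: p̂ = 106/250 = 0.424000

Check conditions for normal approximation:
  np̂ = 106 ≥ 10 ✓
  n(1-p̂) = 144 ≥ 10 ✓

The sample is large enough, so use a z-interval (normal approximation) for the proportion.

For 90% confidence, z* = 1.645 (from standard normal table)

Standard error: SE = √(p̂(1-p̂)/n) = √(0.424000×0.576000/250) = 0.03125534

Margin of error: E = z* × SE = 1.645 × 0.03125534 = 0.051415

Z-interval: p̂ ± E = 0.424000 ± 0.051415 = (0.372585, 0.475415)

Rounded to 4 decimal places:

(0.3726, 0.4754)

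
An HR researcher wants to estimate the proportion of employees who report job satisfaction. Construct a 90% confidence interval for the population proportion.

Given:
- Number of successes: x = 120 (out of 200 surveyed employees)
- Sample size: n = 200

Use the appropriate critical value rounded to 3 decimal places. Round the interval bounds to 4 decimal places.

Sample proportion: p̂ = 120/200 = 0.600000

Check conditions for normal approximation:
  np̂ = 120 ≥ 10 ✓
  n(1-p̂) = 80 ≥ 10 ✓

The sample is large enough, so use a z-interval (normal approximation) for the proportion.

For 90% confidence, z* = 1.645 (from standard normal table)

Standard error: SE = √(p̂(1-p̂)/n) = √(0.600000×0.400000/200) = 0.03464102

Margin of error: E = z* × SE = 1.645 × 0.03464102 = 0.056984

Z-interval: p̂ ± E = 0.600000 ± 0.056984 = (0.543016, 0.656984)

Rounded to 4 decimal places:

(0.5430, 0.6570)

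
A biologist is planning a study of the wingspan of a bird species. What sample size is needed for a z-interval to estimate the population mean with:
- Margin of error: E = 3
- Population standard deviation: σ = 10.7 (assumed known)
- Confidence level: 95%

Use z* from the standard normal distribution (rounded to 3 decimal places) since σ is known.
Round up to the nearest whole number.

Using z* since population σ is known (z-interval formula).

For 95% confidence, z* = 1.96 (from standard normal table)

Sample size formula for z-interval: n = (z*σ/E)²

n = (1.96 × 10.7 / 3)²
  = (6.990667)²
  = 48.8694

Round up to the nearest whole number: n = 49

49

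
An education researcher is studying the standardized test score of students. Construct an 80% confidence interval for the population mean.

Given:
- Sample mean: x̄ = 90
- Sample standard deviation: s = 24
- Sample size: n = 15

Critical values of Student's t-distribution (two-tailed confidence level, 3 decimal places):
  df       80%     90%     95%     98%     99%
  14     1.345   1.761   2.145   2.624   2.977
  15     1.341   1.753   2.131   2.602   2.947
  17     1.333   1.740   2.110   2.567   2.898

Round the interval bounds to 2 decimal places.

The population standard deviation σ is unknown (only the sample standard deviation s is given), so use a t-interval with df = n - 1 = 15 - 1 = 14.

For 80% confidence with df = 14, t* = 1.345 (from t-table)

Standard error: SE = s/√n = 24/√15 = 6.196773

Margin of error: E = t* × SE = 1.345 × 6.196773 = 8.3347

T-interval: x̄ ± E = 90 ± 8.3347 = (81.6653, 98.3347)

Rounded to 2 decimal places:

(81.67, 98.33)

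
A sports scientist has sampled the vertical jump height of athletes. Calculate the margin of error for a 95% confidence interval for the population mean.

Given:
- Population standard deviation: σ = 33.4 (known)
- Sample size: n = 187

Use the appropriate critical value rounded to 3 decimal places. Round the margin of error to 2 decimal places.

The population standard deviation σ is known, so use the z-interval margin of error formula.

For 95% confidence, z* = 1.96 (from standard normal table)

Margin of error formula for z-interval: E = z* × σ/√n

E = 1.96 × 33.4/√187
  = 1.96 × 2.442450
  = 4.7872

Rounded to 2 decimal places:

4.79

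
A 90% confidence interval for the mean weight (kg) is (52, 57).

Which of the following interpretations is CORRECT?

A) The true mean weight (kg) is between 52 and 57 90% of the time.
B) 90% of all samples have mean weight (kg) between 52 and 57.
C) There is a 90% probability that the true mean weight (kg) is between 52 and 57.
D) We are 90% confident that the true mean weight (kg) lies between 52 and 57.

A confidence interval represents our confidence in the procedure, not a probability statement about the parameter.

Key concept: If we repeated this sampling process many times and computed a 90% CI each time, about 90% of those intervals would contain the true population parameter.

For this specific interval (52, 57):
- Midpoint (point estimate): 54.5
- Margin of error: 2.5

The correct interpretation is the one stating confidence that the true parameter lies in the interval — option D.

D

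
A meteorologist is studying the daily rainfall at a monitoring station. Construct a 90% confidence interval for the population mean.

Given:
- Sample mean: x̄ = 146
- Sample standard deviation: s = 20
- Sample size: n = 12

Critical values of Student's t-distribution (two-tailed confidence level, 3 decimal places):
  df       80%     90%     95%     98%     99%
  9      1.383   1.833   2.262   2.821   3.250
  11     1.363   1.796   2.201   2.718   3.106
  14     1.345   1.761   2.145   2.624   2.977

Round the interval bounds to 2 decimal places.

The population standard deviation σ is unknown (only the sample standard deviation s is given), so use a t-interval with df = n - 1 = 12 - 1 = 11.

For 90% confidence with df = 11, t* = 1.796 (from t-table)

Standard error: SE = s/√n = 20/√12 = 5.773503

Margin of error: E = t* × SE = 1.796 × 5.773503 = 10.3692

T-interval: x̄ ± E = 146 ± 10.3692 = (135.6308, 156.3692)

Rounded to 2 decimal places:

(135.63, 156.37)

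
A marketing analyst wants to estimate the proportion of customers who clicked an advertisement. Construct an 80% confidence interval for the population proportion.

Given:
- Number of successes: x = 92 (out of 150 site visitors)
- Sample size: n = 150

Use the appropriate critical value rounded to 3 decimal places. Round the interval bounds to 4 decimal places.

Sample proportion: p̂ = 92/150 = 0.613333

Check conditions for normal approximation:
  np̂ = 92 ≥ 10 ✓
  n(1-p̂) = 58 ≥ 10 ✓

The sample is large enough, so use a z-interval (normal approximation) for the proportion.

For 80% confidence, z* = 1.282 (from standard normal table)

Standard error: SE = √(p̂(1-p̂)/n) = √(0.613333×0.386667/150) = 0.03976226

Margin of error: E = z* × SE = 1.282 × 0.03976226 = 0.050975

Z-interval: p̂ ± E = 0.613333 ± 0.050975 = (0.562358, 0.664309)

Rounded to 4 decimal places:

(0.5624, 0.6643)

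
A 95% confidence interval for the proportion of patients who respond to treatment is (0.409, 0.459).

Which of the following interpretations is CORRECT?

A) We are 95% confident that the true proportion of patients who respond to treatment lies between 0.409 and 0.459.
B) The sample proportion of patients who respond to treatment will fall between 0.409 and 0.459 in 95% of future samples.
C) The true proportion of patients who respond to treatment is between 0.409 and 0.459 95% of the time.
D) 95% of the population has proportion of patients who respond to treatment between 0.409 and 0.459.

A confidence interval represents our confidence in the procedure, not a probability statement about the parameter.

Key concept: If we repeated this sampling process many times and computed a 95% CI each time, about 95% of those intervals would contain the true population parameter.

For this specific interval (0.409, 0.459):
- Midpoint (point estimate): 0.434
- Margin of error: 0.025

The correct interpretation is the one stating confidence that the true parameter lies in the interval — option A.

A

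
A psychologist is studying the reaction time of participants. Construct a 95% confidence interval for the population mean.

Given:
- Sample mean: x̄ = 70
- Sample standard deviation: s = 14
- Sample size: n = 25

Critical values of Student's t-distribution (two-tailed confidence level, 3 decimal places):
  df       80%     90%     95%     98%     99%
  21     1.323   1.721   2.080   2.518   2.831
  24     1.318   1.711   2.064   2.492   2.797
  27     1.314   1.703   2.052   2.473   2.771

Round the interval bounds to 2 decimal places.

The population standard deviation σ is unknown (only the sample standard deviation s is given), so use a t-interval with df = n - 1 = 25 - 1 = 24.

For 95% confidence with df = 24, t* = 2.064 (from t-table)

Standard error: SE = s/√n = 14/√25 = 2.800000

Margin of error: E = t* × SE = 2.064 × 2.800000 = 5.7792

T-interval: x̄ ± E = 70 ± 5.7792 = (64.2208, 75.7792)

Rounded to 2 decimal places:

(64.22, 75.78)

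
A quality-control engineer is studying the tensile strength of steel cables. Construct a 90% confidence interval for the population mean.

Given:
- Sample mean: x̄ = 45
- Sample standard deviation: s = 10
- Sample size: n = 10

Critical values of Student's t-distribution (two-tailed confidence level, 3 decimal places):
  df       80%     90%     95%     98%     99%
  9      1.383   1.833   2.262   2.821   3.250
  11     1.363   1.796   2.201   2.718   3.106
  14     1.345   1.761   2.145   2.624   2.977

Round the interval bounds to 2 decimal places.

The population standard deviation σ is unknown (only the sample standard deviation s is given), so use a t-interval with df = n - 1 = 10 - 1 = 9.

For 90% confidence with df = 9, t* = 1.833 (from t-table)

Standard error: SE = s/√n = 10/√10 = 3.162278

Margin of error: E = t* × SE = 1.833 × 3.162278 = 5.7965

T-interval: x̄ ± E = 45 ± 5.7965 = (39.2035, 50.7965)

Rounded to 2 decimal places:

(39.20, 50.80)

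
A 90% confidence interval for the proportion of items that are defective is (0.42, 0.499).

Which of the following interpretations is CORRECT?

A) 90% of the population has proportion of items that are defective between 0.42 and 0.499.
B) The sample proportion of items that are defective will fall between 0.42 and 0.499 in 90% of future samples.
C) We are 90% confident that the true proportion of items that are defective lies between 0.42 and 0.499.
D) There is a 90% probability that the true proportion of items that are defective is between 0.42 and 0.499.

A confidence interval represents our confidence in the procedure, not a probability statement about the parameter.

Key concept: If we repeated this sampling process many times and computed a 90% CI each time, about 90% of those intervals would contain the true population parameter.

For this specific interval (0.42, 0.499):
- Midpoint (point estimate): 0.4595
- Margin of error: 0.0395

The correct interpretation is the one stating confidence that the true parameter lies in the interval — option C.

C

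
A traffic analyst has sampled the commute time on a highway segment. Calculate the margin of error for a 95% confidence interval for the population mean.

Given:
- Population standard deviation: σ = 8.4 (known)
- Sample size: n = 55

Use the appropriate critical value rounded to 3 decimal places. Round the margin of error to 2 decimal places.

The population standard deviation σ is known, so use the z-interval margin of error formula.

For 95% confidence, z* = 1.96 (from standard normal table)

Margin of error formula for z-interval: E = z* × σ/√n

E = 1.96 × 8.4/√55
  = 1.96 × 1.132656
  = 2.2200

Rounded to 2 decimal places:

2.22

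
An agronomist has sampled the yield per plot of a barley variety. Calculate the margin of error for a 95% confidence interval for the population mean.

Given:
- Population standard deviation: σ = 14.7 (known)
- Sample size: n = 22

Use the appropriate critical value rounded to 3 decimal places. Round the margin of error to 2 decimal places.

The population standard deviation σ is known, so use the z-interval margin of error formula.

For 95% confidence, z* = 1.96 (from standard normal table)

Margin of error formula for z-interval: E = z* × σ/√n

E = 1.96 × 14.7/√22
  = 1.96 × 3.134051
  = 6.1427

Rounded to 2 decimal places:

6.14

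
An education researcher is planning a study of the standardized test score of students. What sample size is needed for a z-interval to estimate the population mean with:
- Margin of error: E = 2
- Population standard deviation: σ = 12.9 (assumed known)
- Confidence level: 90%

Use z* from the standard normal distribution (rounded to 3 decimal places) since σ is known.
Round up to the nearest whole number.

Using z* since population σ is known (z-interval formula).

For 90% confidence, z* = 1.645 (from standard normal table)

Sample size formula for z-interval: n = (z*σ/E)²

n = (1.645 × 12.9 / 2)²
  = (10.610250)²
  = 112.5774

Round up to the nearest whole number: n = 113

113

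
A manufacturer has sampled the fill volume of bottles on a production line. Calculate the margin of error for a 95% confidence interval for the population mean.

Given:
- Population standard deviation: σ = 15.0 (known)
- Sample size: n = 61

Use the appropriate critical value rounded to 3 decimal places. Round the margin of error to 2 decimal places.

The population standard deviation σ is known, so use the z-interval margin of error formula.

For 95% confidence, z* = 1.96 (from standard normal table)

Margin of error formula for z-interval: E = z* × σ/√n

E = 1.96 × 15.0/√61
  = 1.96 × 1.920553
  = 3.7643

Rounded to 2 decimal places:

3.76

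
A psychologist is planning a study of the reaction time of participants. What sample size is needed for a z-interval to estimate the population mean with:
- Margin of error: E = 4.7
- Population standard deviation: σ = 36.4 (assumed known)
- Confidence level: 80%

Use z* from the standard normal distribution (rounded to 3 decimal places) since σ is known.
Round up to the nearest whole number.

Using z* since population σ is known (z-interval formula).

For 80% confidence, z* = 1.282 (from standard normal table)

Sample size formula for z-interval: n = (z*σ/E)²

n = (1.282 × 36.4 / 4.7)²
  = (9.928681)²
  = 98.5787

Round up to the nearest whole number: n = 99

99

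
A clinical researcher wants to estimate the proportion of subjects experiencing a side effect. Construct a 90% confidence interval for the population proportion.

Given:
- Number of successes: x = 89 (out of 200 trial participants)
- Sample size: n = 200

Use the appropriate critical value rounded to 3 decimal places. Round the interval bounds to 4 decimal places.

Sample proportion: p̂ = 89/200 = 0.445000

Check conditions for normal approximation:
  np̂ = 89 ≥ 10 ✓
  n(1-p̂) = 111 ≥ 10 ✓

The sample is large enough, so use a z-interval (normal approximation) for the proportion.

For 90% confidence, z* = 1.645 (from standard normal table)

Standard error: SE = √(p̂(1-p̂)/n) = √(0.445000×0.555000/200) = 0.03514079

Margin of error: E = z* × SE = 1.645 × 0.03514079 = 0.057807

Z-interval: p̂ ± E = 0.445000 ± 0.057807 = (0.387193, 0.502807)

Rounded to 4 decimal places:

(0.3872, 0.5028)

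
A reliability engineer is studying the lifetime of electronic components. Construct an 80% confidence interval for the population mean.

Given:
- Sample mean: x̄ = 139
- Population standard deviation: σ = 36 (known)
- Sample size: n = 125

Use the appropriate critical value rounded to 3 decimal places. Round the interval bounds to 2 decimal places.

The population standard deviation σ is known, so use a z-interval (standard normal critical value).

For 80% confidence, z* = 1.282 (from standard normal table)

Standard error: SE = σ/√n = 36/√125 = 3.219938

Margin of error: E = z* × SE = 1.282 × 3.219938 = 4.1280

Z-interval: x̄ ± E = 139 ± 4.1280 = (134.8720, 143.1280)

Rounded to 2 decimal places:

(134.87, 143.13)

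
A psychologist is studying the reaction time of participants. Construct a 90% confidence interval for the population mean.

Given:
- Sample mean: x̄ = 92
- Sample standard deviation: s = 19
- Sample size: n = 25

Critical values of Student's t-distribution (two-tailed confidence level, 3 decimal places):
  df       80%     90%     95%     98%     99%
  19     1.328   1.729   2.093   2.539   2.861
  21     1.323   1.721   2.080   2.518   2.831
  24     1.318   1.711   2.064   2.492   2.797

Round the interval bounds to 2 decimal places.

The population standard deviation σ is unknown (only the sample standard deviation s is given), so use a t-interval with df = n - 1 = 25 - 1 = 24.

For 90% confidence with df = 24, t* = 1.711 (from t-table)

Standard error: SE = s/√n = 19/√25 = 3.800000

Margin of error: E = t* × SE = 1.711 × 3.800000 = 6.5018

T-interval: x̄ ± E = 92 ± 6.5018 = (85.4982, 98.5018)

Rounded to 2 decimal places:

(85.50, 98.50)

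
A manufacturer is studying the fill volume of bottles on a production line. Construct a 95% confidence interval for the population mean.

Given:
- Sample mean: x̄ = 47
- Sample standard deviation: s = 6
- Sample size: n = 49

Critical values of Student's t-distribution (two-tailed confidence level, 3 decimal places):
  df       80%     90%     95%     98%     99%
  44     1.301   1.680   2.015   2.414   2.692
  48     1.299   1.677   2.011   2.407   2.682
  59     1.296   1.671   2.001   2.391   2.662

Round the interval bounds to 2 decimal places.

The population standard deviation σ is unknown (only the sample standard deviation s is given), so use a t-interval with df = n - 1 = 49 - 1 = 48.

For 95% confidence with df = 48, t* = 2.011 (from t-table)

Standard error: SE = s/√n = 6/√49 = 0.857143

Margin of error: E = t* × SE = 2.011 × 0.857143 = 1.7237

T-interval: x̄ ± E = 47 ± 1.7237 = (45.2763, 48.7237)

Rounded to 2 decimal places:

(45.28, 48.72)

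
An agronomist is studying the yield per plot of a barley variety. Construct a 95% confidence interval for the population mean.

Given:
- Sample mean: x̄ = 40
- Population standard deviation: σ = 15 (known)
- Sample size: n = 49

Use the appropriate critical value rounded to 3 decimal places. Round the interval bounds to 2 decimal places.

The population standard deviation σ is known, so use a z-interval (standard normal critical value).

For 95% confidence, z* = 1.96 (from standard normal table)

Standard error: SE = σ/√n = 15/√49 = 2.142857

Margin of error: E = z* × SE = 1.96 × 2.142857 = 4.2000

Z-interval: x̄ ± E = 40 ± 4.2000 = (35.8000, 44.2000)

Rounded to 2 decimal places:

(35.80, 44.20)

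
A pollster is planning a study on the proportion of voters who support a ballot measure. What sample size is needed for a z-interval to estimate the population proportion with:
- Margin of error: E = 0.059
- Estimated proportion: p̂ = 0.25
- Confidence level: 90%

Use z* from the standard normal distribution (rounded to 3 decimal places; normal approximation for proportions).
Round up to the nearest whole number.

Using z* for proportion z-interval (normal approximation).

For 90% confidence, z* = 1.645 (from standard normal table)

Sample size formula for proportion z-interval: n = z*²p̂(1-p̂)/E²

n = 1.645² × 0.25 × 0.75 / 0.059²
  = 2.706025 × 0.1875 / 0.003481
  = 145.7569

Round up to the nearest whole number: n = 146

146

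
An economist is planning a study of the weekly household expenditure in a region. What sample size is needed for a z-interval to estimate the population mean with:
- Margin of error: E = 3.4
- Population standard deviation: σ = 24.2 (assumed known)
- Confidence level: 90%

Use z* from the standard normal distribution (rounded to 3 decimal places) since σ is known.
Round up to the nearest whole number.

Using z* since population σ is known (z-interval formula).

For 90% confidence, z* = 1.645 (from standard normal table)

Sample size formula for z-interval: n = (z*σ/E)²

n = (1.645 × 24.2 / 3.4)²
  = (11.708529)²
  = 137.0897

Round up to the nearest whole number: n = 138

138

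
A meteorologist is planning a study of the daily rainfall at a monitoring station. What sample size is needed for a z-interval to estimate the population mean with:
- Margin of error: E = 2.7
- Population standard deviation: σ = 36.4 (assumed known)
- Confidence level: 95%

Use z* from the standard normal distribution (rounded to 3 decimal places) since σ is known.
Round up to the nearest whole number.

Using z* since population σ is known (z-interval formula).

For 95% confidence, z* = 1.96 (from standard normal table)

Sample size formula for z-interval: n = (z*σ/E)²

n = (1.96 × 36.4 / 2.7)²
  = (26.423704)²
  = 698.2121

Round up to the nearest whole number: n = 699

699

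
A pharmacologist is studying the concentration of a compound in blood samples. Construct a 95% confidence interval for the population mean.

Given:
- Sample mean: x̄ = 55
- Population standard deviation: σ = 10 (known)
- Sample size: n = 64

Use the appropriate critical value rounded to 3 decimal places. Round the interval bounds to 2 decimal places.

The population standard deviation σ is known, so use a z-interval (standard normal critical value).

For 95% confidence, z* = 1.96 (from standard normal table)

Standard error: SE = σ/√n = 10/√64 = 1.250000

Margin of error: E = z* × SE = 1.96 × 1.250000 = 2.4500

Z-interval: x̄ ± E = 55 ± 2.4500 = (52.5500, 57.4500)

Rounded to 2 decimal places:

(52.55, 57.45)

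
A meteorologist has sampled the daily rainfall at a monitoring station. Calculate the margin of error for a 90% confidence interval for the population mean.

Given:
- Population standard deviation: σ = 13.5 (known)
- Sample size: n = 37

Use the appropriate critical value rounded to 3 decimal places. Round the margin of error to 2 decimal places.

The population standard deviation σ is known, so use the z-interval margin of error formula.

For 90% confidence, z* = 1.645 (from standard normal table)

Margin of error formula for z-interval: E = z* × σ/√n

E = 1.645 × 13.5/√37
  = 1.645 × 2.219386
  = 3.6509

Rounded to 2 decimal places:

3.65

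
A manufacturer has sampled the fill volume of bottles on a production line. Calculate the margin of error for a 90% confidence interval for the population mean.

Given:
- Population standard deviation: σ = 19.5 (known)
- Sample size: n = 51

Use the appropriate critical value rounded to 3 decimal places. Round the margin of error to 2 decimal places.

The population standard deviation σ is known, so use the z-interval margin of error formula.

For 90% confidence, z* = 1.645 (from standard normal table)

Margin of error formula for z-interval: E = z* × σ/√n

E = 1.645 × 19.5/√51
  = 1.645 × 2.730546
  = 4.4917

Rounded to 2 decimal places:

4.49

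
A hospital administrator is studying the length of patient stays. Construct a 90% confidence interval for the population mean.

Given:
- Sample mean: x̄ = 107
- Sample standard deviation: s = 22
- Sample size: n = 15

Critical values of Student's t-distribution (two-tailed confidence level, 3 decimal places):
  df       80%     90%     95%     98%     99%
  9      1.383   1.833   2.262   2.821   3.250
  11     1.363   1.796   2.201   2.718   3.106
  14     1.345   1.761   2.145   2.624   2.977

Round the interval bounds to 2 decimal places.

The population standard deviation σ is unknown (only the sample standard deviation s is given), so use a t-interval with df = n - 1 = 15 - 1 = 14.

For 90% confidence with df = 14, t* = 1.761 (from t-table)

Standard error: SE = s/√n = 22/√15 = 5.680376

Margin of error: E = t* × SE = 1.761 × 5.680376 = 10.0031

T-interval: x̄ ± E = 107 ± 10.0031 = (96.9969, 117.0031)

Rounded to 2 decimal places:

(97.00, 117.00)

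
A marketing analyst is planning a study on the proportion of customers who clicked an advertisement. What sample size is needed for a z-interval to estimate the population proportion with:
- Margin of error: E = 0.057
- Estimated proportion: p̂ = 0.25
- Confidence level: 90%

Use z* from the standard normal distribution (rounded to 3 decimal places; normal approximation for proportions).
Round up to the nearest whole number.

Using z* for proportion z-interval (normal approximation).

For 90% confidence, z* = 1.645 (from standard normal table)

Sample size formula for proportion z-interval: n = z*²p̂(1-p̂)/E²

n = 1.645² × 0.25 × 0.75 / 0.057²
  = 2.706025 × 0.1875 / 0.003249
  = 156.1649

Round up to the nearest whole number: n = 157

157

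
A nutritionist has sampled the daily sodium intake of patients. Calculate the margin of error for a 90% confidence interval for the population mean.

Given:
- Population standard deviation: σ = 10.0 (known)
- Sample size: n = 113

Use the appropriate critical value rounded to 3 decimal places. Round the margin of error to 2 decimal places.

The population standard deviation σ is known, so use the z-interval margin of error formula.

For 90% confidence, z* = 1.645 (from standard normal table)

Margin of error formula for z-interval: E = z* × σ/√n

E = 1.645 × 10.0/√113
  = 1.645 × 0.940721
  = 1.5475

Rounded to 2 decimal places:

1.55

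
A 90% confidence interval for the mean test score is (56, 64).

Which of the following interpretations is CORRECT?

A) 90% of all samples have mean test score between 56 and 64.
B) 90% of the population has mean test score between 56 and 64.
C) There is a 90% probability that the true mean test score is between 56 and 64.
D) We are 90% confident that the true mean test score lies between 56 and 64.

A confidence interval represents our confidence in the procedure, not a probability statement about the parameter.

Key concept: If we repeated this sampling process many times and computed a 90% CI each time, about 90% of those intervals would contain the true population parameter.

For this specific interval (56, 64):
- Midpoint (point estimate): 60
- Margin of error: 4

The correct interpretation is the one stating confidence that the true parameter lies in the interval — option D.

D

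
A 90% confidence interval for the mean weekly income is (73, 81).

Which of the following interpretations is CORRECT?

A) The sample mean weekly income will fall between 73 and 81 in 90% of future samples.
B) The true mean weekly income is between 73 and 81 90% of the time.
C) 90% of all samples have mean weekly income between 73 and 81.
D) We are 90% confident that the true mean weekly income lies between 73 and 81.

A confidence interval represents our confidence in the procedure, not a probability statement about the parameter.

Key concept: If we repeated this sampling process many times and computed a 90% CI each time, about 90% of those intervals would contain the true population parameter.

For this specific interval (73, 81):
- Midpoint (point estimate): 77
- Margin of error: 4

The correct interpretation is the one stating confidence that the true parameter lies in the interval — option D.

D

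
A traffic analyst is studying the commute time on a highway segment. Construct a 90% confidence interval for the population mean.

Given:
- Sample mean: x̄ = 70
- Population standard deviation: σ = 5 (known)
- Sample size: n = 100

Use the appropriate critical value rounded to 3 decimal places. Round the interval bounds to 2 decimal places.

The population standard deviation σ is known, so use a z-interval (standard normal critical value).

For 90% confidence, z* = 1.645 (from standard normal table)

Standard error: SE = σ/√n = 5/√100 = 0.500000

Margin of error: E = z* × SE = 1.645 × 0.500000 = 0.8225

Z-interval: x̄ ± E = 70 ± 0.8225 = (69.1775, 70.8225)

Rounded to 2 decimal places:

(69.18, 70.82)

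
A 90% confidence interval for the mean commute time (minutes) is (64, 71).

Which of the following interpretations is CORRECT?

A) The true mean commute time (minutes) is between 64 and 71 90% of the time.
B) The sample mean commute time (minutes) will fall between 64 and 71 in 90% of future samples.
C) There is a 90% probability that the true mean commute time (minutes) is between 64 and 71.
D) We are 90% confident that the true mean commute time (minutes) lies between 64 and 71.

A confidence interval represents our confidence in the procedure, not a probability statement about the parameter.

Key concept: If we repeated this sampling process many times and computed a 90% CI each time, about 90% of those intervals would contain the true population parameter.

For this specific interval (64, 71):
- Midpoint (point estimate): 67.5
- Margin of error: 3.5

The correct interpretation is the one stating confidence that the true parameter lies in the interval — option D.

D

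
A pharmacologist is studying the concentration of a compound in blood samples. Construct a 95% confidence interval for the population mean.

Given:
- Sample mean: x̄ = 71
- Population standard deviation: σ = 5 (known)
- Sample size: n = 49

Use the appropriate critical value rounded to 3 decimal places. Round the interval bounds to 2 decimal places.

The population standard deviation σ is known, so use a z-interval (standard normal critical value).

For 95% confidence, z* = 1.96 (from standard normal table)

Standard error: SE = σ/√n = 5/√49 = 0.714286

Margin of error: E = z* × SE = 1.96 × 0.714286 = 1.4000

Z-interval: x̄ ± E = 71 ± 1.4000 = (69.6000, 72.4000)

Rounded to 2 decimal places:

(69.60, 72.40)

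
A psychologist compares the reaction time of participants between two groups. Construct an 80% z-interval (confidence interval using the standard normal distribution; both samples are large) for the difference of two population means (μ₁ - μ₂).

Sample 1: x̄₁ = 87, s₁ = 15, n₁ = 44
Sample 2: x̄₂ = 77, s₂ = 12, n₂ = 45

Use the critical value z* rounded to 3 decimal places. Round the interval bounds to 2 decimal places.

Both samples are large (n₁ = 44 ≥ 30, n₂ = 45 ≥ 30), so a z-interval for the difference of means applies.

Point estimate: x̄₁ - x̄₂ = 87 - 77 = 10

Standard error: SE = √(s₁²/n₁ + s₂²/n₂)
= √(15²/44 + 12²/45)
= √(5.113636 + 3.200000)
= 2.883338

For 80% confidence, z* = 1.282 (from standard normal table)
Margin of error: E = z* × SE = 1.282 × 2.883338 = 3.6964

Z-interval: (x̄₁ - x̄₂) ± E = 10 ± 3.6964 = (6.3036, 13.6964)

Rounded to 2 decimal places:

(6.30, 13.70)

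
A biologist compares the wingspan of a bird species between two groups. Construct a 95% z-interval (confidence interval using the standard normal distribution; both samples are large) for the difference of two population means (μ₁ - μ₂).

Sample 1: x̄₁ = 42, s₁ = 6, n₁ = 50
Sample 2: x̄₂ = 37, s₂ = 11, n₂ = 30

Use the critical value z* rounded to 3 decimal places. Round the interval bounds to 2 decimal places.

Both samples are large (n₁ = 50 ≥ 30, n₂ = 30 ≥ 30), so a z-interval for the difference of means applies.

Point estimate: x̄₁ - x̄₂ = 42 - 37 = 5

Standard error: SE = √(s₁²/n₁ + s₂²/n₂)
= √(6²/50 + 11²/30)
= √(0.720000 + 4.033333)
= 2.180214

For 95% confidence, z* = 1.96 (from standard normal table)
Margin of error: E = z* × SE = 1.96 × 2.180214 = 4.2732

Z-interval: (x̄₁ - x̄₂) ± E = 5 ± 4.2732 = (0.7268, 9.2732)

Rounded to 2 decimal places:

(0.73, 9.27)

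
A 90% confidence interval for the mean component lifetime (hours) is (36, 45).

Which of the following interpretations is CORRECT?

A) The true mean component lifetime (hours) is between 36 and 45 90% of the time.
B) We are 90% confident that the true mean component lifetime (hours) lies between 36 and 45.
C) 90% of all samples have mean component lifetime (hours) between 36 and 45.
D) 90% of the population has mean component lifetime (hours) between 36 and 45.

A confidence interval represents our confidence in the procedure, not a probability statement about the parameter.

Key concept: If we repeated this sampling process many times and computed a 90% CI each time, about 90% of those intervals would contain the true population parameter.

For this specific interval (36, 45):
- Midpoint (point estimate): 40.5
- Margin of error: 4.5

The correct interpretation is the one stating confidence that the true parameter lies in the interval — option B.

B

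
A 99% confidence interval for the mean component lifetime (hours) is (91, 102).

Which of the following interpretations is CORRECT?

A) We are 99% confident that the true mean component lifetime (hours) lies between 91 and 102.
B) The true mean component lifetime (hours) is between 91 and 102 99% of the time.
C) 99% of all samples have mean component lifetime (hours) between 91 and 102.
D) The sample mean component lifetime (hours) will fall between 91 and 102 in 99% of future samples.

A confidence interval represents our confidence in the procedure, not a probability statement about the parameter.

Key concept: If we repeated this sampling process many times and computed a 99% CI each time, about 99% of those intervals would contain the true population parameter.

For this specific interval (91, 102):
- Midpoint (point estimate): 96.5
- Margin of error: 5.5

The correct interpretation is the one stating confidence that the true parameter lies in the interval — option A.

A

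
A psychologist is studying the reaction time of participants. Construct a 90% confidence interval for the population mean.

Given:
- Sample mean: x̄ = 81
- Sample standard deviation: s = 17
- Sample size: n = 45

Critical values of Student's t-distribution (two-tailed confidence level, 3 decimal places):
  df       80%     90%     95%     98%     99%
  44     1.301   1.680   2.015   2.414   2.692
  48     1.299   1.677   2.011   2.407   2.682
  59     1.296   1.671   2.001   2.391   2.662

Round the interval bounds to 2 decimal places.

The population standard deviation σ is unknown (only the sample standard deviation s is given), so use a t-interval with df = n - 1 = 45 - 1 = 44.

For 90% confidence with df = 44, t* = 1.680 (from t-table)

Standard error: SE = s/√n = 17/√45 = 2.534210

Margin of error: E = t* × SE = 1.680 × 2.534210 = 4.2575

T-interval: x̄ ± E = 81 ± 4.2575 = (76.7425, 85.2575)

Rounded to 2 decimal places:

(76.74, 85.26)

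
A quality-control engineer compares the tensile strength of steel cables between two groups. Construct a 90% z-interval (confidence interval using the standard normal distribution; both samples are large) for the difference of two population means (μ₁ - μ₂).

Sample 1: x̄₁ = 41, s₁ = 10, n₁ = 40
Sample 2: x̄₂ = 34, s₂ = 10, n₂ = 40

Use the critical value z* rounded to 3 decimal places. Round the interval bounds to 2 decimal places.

Both samples are large (n₁ = 40 ≥ 30, n₂ = 40 ≥ 30), so a z-interval for the difference of means applies.

Point estimate: x̄₁ - x̄₂ = 41 - 34 = 7

Standard error: SE = √(s₁²/n₁ + s₂²/n₂)
= √(10²/40 + 10²/40)
= √(2.500000 + 2.500000)
= 2.236068

For 90% confidence, z* = 1.645 (from standard normal table)
Margin of error: E = z* × SE = 1.645 × 2.236068 = 3.6783

Z-interval: (x̄₁ - x̄₂) ± E = 7 ± 3.6783 = (3.3217, 10.6783)

Rounded to 2 decimal places:

(3.32, 10.68)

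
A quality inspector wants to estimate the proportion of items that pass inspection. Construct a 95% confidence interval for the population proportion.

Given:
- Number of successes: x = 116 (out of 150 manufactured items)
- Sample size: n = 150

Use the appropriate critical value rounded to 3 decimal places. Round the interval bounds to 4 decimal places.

Sample proportion: p̂ = 116/150 = 0.773333

Check conditions for normal approximation:
  np̂ = 116 ≥ 10 ✓
  n(1-p̂) = 34 ≥ 10 ✓

The sample is large enough, so use a z-interval (normal approximation) for the proportion.

For 95% confidence, z* = 1.96 (from standard normal table)

Standard error: SE = √(p̂(1-p̂)/n) = √(0.773333×0.226667/150) = 0.03418468

Margin of error: E = z* × SE = 1.96 × 0.03418468 = 0.067002

Z-interval: p̂ ± E = 0.773333 ± 0.067002 = (0.706331, 0.840335)

Rounded to 4 decimal places:

(0.7063, 0.8403)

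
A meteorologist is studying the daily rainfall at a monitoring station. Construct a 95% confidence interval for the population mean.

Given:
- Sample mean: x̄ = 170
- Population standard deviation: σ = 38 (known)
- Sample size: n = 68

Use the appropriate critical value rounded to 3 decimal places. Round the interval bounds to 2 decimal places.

The population standard deviation σ is known, so use a z-interval (standard normal critical value).

For 95% confidence, z* = 1.96 (from standard normal table)

Standard error: SE = σ/√n = 38/√68 = 4.608177

Margin of error: E = z* × SE = 1.96 × 4.608177 = 9.0320

Z-interval: x̄ ± E = 170 ± 9.0320 = (160.9680, 179.0320)

Rounded to 2 decimal places:

(160.97, 179.03)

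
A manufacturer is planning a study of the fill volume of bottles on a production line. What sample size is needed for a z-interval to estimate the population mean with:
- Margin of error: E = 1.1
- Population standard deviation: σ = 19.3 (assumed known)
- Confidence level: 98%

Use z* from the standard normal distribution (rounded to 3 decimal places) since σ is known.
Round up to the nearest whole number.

Using z* since population σ is known (z-interval formula).

For 98% confidence, z* = 2.326 (from standard normal table)

Sample size formula for z-interval: n = (z*σ/E)²

n = (2.326 × 19.3 / 1.1)²
  = (40.810727)²
  = 1665.5155

Round up to the nearest whole number: n = 1666

1666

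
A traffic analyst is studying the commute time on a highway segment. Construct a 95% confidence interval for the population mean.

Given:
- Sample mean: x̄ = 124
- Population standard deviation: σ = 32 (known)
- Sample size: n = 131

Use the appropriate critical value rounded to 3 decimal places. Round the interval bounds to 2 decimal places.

The population standard deviation σ is known, so use a z-interval (standard normal critical value).

For 95% confidence, z* = 1.96 (from standard normal table)

Standard error: SE = σ/√n = 32/√131 = 2.795853

Margin of error: E = z* × SE = 1.96 × 2.795853 = 5.4799

Z-interval: x̄ ± E = 124 ± 5.4799 = (118.5201, 129.4799)

Rounded to 2 decimal places:

(118.52, 129.48)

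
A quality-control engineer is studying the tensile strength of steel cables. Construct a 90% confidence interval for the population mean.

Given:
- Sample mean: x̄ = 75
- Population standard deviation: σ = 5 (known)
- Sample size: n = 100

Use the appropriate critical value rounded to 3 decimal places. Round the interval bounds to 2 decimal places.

The population standard deviation σ is known, so use a z-interval (standard normal critical value).

For 90% confidence, z* = 1.645 (from standard normal table)

Standard error: SE = σ/√n = 5/√100 = 0.500000

Margin of error: E = z* × SE = 1.645 × 0.500000 = 0.8225

Z-interval: x̄ ± E = 75 ± 0.8225 = (74.1775, 75.8225)

Rounded to 2 decimal places:

(74.18, 75.82)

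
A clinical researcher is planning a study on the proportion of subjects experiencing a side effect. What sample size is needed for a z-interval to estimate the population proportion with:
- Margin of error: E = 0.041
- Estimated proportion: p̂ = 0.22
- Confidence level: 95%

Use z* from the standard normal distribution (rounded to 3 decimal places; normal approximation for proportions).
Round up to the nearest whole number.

Using z* for proportion z-interval (normal approximation).

For 95% confidence, z* = 1.96 (from standard normal table)

Sample size formula for proportion z-interval: n = z*²p̂(1-p̂)/E²

n = 1.96² × 0.22 × 0.78 / 0.041²
  = 3.8416 × 0.1716 / 0.001681
  = 392.1586

Round up to the nearest whole number: n = 393

393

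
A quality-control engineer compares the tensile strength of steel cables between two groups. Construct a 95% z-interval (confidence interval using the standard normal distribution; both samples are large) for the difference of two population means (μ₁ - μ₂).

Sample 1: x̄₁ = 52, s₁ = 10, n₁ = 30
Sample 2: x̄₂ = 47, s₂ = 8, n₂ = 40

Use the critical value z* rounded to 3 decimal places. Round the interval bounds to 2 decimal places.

Both samples are large (n₁ = 30 ≥ 30, n₂ = 40 ≥ 30), so a z-interval for the difference of means applies.

Point estimate: x̄₁ - x̄₂ = 52 - 47 = 5

Standard error: SE = √(s₁²/n₁ + s₂²/n₂)
= √(10²/30 + 8²/40)
= √(3.333333 + 1.600000)
= 2.221111

For 95% confidence, z* = 1.96 (from standard normal table)
Margin of error: E = z* × SE = 1.96 × 2.221111 = 4.3534

Z-interval: (x̄₁ - x̄₂) ± E = 5 ± 4.3534 = (0.6466, 9.3534)

Rounded to 2 decimal places:

(0.65, 9.35)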